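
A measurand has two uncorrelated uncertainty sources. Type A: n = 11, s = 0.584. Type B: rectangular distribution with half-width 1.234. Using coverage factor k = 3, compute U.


u_A = s / sqrt(n) = 0.584 / sqrt(11) = 0.17608263
u_B = half_width / sqrt(3) = 1.234 / sqrt(3) = 0.71245023
uc = sqrt(u_A^2 + u_B^2) = sqrt(0.17608263^2 + 0.71245023^2) = 0.7338872
U = k * uc = 3 * 0.7338872
U = 2.2017

2.2017


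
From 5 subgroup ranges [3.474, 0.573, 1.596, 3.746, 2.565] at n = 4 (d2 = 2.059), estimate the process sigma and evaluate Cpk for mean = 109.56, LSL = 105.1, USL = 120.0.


R_bar = (3.474 + 0.573 + 1.596 + 3.746 + 2.565) / 5 = 2.3908
sigma = R_bar / d2 = 2.3908 / 2.059 = 1.1611462
Cp = (USL - LSL)/(6*sigma) = (120.0 - 105.1)/(6*1.1611462) = 2.1387
Cpu = (120.0 - 109.56)/(3*1.1611462) = 2.9970
Cpl = (109.56 - 105.1)/(3*1.1611462) = 1.2803
Cpk = min(Cpu, Cpl) = 1.2803

1.2803


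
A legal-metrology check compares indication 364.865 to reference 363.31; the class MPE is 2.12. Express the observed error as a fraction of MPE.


e = indication - reference = 364.865 - 363.31 = 1.5550
|e| = 1.5550
ratio = |e| / MPE = 1.5550 / 2.12
ratio = 0.7335

0.7335


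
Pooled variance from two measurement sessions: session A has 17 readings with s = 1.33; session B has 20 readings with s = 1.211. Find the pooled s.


s_p = sqrt(((n1-1)*s1^2 + (n2-1)*s2^2) / (n1+n2-2))
numerator = (17-1)*1.33^2 + (20-1)*1.211^2 = 28.3024 + 27.863899 = 56.166299
denominator = 17 + 20 - 2 = 35
s_p^2 = 56.166299 / 35 = 1.6047514
s_p = sqrt(1.6047514) = 1.2668

1.2668


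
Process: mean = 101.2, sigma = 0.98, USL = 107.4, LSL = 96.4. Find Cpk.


Cpu = (USL - mean) / (3*sigma) = (107.4 - 101.2) / (3*0.98) = 2.1088
Cpl = (mean - LSL) / (3*sigma) = (101.2 - 96.4) / (3*0.98) = 1.6327
Cpk = min(Cpu, Cpl) = 1.6327

1.6327


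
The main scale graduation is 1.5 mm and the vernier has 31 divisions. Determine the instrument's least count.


LC = MSD / n_div
= 1.5 / 31
= 0.0484

0.0484


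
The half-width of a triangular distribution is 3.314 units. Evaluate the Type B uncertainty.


u_B = half_width / sqrt(6)
u_B = 3.314 / 2.4494897
u_B = 1.3529

1.3529


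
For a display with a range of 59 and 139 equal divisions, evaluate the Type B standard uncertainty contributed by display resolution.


resolution = range / divisions
resolution = 59 / 139 = 0.42446043
u_res = resolution / (2*sqrt(3))
u_res = 0.42446043 / 3.4641016
u_res = 0.1225

0.1225


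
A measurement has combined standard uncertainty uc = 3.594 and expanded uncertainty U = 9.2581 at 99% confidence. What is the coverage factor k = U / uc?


k = U / uc
k = 9.2581 / 3.594
k = 2.576

2.576


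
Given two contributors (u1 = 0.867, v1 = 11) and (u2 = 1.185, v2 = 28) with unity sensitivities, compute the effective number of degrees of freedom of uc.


uc = sqrt(u1^2 + u2^2) = sqrt(0.867^2 + 1.185^2) = 1.4683031
v_eff = uc^4 / (u1^4/v1 + u2^4/v2)
= 1.4683031^4 / (0.867^4/11 + 1.185^4/28)
= 4.6479651 / 0.12179008
v_eff = 38.1637

38.1637


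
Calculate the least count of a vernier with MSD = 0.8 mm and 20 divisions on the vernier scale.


LC = MSD / n_div
= 0.8 / 20
= 0.0400

0.0400


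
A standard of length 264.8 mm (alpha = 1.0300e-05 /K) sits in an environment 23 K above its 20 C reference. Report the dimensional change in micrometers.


dL = L * alpha * dT
= 264.8 * 1.0300e-05 * 23
= 0.0627311 mm
dL_um = 0.0627311 * 1000 = 62.7311 um

62.7311


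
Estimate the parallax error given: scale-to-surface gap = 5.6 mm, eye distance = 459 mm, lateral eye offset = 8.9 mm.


error = h * offset / d
= 5.6 * 8.9 / 459
= 0.1086

0.1086


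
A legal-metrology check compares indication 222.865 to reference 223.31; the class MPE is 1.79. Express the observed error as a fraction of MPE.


e = indication - reference = 222.865 - 223.31 = -0.4450
|e| = 0.4450
ratio = |e| / MPE = 0.4450 / 1.79
ratio = 0.2486

0.2486


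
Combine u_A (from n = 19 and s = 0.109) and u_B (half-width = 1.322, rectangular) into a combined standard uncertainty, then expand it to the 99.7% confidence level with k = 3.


u_A = s / sqrt(n) = 0.109 / sqrt(19) = 0.025006315
u_B = half_width / sqrt(3) = 1.322 / sqrt(3) = 0.76325706
uc = sqrt(u_A^2 + u_B^2) = sqrt(0.025006315^2 + 0.76325706^2) = 0.76366659
U = k * uc = 3 * 0.76366659
U = 2.2910

2.2910


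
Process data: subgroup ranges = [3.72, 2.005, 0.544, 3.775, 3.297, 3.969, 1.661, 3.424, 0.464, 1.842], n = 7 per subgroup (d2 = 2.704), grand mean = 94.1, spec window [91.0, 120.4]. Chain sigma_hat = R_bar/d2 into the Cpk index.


R_bar = (3.72 + 2.005 + 0.544 + 3.775 + 3.297 + 3.969 + 1.661 + 3.424 + 0.464 + 1.842) / 10 = 2.4701
sigma = R_bar / d2 = 2.4701 / 2.704 = 0.91349852
Cp = (USL - LSL)/(6*sigma) = (120.4 - 91.0)/(6*0.91349852) = 5.3640
Cpu = (120.4 - 94.1)/(3*0.91349852) = 9.5968
Cpl = (94.1 - 91.0)/(3*0.91349852) = 1.1312
Cpk = min(Cpu, Cpl) = 1.1312

1.1312


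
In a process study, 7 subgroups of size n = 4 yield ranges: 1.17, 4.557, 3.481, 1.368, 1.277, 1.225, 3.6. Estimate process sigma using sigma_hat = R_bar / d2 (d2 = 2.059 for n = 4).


R_bar = (1.17 + 4.557 + 3.481 + 1.368 + 1.277 + 1.225 + 3.6) / 7
R_bar = 16.678 / 7 = 2.3825714
sigma_hat = R_bar / d2 = 2.3825714 / 2.059 = 1.1571

1.1571


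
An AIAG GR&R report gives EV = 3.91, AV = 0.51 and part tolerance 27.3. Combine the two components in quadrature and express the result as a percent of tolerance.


GRR = sqrt(EV^2 + AV^2) = sqrt(3.91^2 + 0.51^2) = 3.9431206
%GRR = GRR / tol * 100 = 3.9431206 / 27.3 * 100
%GRR = 14.4437

14.4437


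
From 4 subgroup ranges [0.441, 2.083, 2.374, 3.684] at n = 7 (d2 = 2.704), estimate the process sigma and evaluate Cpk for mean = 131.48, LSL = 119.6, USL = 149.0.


R_bar = (0.441 + 2.083 + 2.374 + 3.684) / 4 = 2.1455
sigma = R_bar / d2 = 2.1455 / 2.704 = 0.79345414
Cp = (USL - LSL)/(6*sigma) = (149.0 - 119.6)/(6*0.79345414) = 6.1755
Cpu = (149.0 - 131.48)/(3*0.79345414) = 7.3602
Cpl = (131.48 - 119.6)/(3*0.79345414) = 4.9908
Cpk = min(Cpu, Cpl) = 4.9908

4.9908


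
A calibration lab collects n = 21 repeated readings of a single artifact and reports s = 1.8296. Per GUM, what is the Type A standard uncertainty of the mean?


u_A = s / sqrt(n)
u_A = 1.8296 / sqrt(21)
u_A = 1.8296 / 4.5825757
u_A = 0.3993

0.3993


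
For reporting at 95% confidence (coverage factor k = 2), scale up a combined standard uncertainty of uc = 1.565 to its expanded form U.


U = k * uc
U = 2 * 1.565
U = 3.1300

3.1300


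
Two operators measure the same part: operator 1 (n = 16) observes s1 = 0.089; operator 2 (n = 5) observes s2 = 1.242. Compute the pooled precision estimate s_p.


s_p = sqrt(((n1-1)*s1^2 + (n2-1)*s2^2) / (n1+n2-2))
numerator = (16-1)*0.089^2 + (5-1)*1.242^2 = 0.118815 + 6.170256 = 6.289071
denominator = 16 + 5 - 2 = 19
s_p^2 = 6.289071 / 19 = 0.33100374
s_p = sqrt(0.33100374) = 0.5753

0.5753


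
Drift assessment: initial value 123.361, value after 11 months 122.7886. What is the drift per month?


rate = (v2 - v1) / months
= (122.7886 - 123.361) / 11
= -0.5724 / 11
= -0.0520

-0.0520


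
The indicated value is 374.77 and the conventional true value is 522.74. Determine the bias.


Systematic error = measured - true
= 374.77 - 522.74
= -147.9700

-147.9700


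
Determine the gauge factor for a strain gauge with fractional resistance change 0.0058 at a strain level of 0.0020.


GF = (dR/R) / epsilon
= 0.0058 / 0.0020
= 2.9000

2.9000


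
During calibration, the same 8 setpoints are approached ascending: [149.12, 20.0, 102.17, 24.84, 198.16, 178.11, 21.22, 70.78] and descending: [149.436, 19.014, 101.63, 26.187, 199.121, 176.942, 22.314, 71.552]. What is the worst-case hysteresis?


|149.12 - 149.436| = 0.3160
|20.0 - 19.014| = 0.9860
|102.17 - 101.63| = 0.5400
|24.84 - 26.187| = 1.3470
|198.16 - 199.121| = 0.9610
|178.11 - 176.942| = 1.1680
|21.22 - 22.314| = 1.0940
|70.78 - 71.552| = 0.7720
hysteresis = max(diffs) = 1.3470

1.3470


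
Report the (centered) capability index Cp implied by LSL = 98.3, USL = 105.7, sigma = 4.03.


Cp = (USL - LSL) / (6 * sigma)
= (105.7 - 98.3) / (6 * 4.03)
= 7.4000 / 24.1800
= 0.3060

0.3060


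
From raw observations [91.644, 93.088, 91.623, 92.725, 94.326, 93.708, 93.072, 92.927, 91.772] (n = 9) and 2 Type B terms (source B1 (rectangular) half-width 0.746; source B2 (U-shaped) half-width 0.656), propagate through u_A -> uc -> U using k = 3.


mean = (91.644 + 93.088 + 91.623 + 92.725 + 94.326 + 93.708 + 93.072 + 92.927 + 91.772) / 9 = 92.765
s = sqrt(sum((x - mean)^2)/(n-1)) = 0.94202216
u_A = s / sqrt(n) = 0.94202216 / sqrt(9) = 0.31400739
u_B1 = 0.746 / sqrt(3) = 0.4307033
u_B2 = 0.656 / sqrt(2) = 0.46386205
uc = sqrt(0.31400739^2 + 0.4307033^2 + 0.46386205^2) = 0.70659322
U = k * uc = 3 * 0.70659322
U = 2.1198

2.1198


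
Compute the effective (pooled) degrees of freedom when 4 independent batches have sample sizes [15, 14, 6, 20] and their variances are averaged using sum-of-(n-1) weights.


nu = sum_i (n_i - 1)
nu = ((15 - 1) + (14 - 1) + (6 - 1) + (20 - 1))
nu = 14 + 13 + 5 + 19
nu = 51

51


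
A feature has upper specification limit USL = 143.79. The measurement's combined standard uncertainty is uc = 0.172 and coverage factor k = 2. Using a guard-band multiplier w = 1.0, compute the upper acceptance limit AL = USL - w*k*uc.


U = k * uc = 2 * 0.172 = 0.344
guard band g = w * U = 1.0 * 0.344 = 0.344
AL = USL - g = 143.79 - 0.344
AL = 143.4460

143.4460


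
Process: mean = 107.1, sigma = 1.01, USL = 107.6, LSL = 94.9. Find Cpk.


Cpu = (USL - mean) / (3*sigma) = (107.6 - 107.1) / (3*1.01) = 0.1650
Cpl = (mean - LSL) / (3*sigma) = (107.1 - 94.9) / (3*1.01) = 4.0264
Cpk = min(Cpu, Cpl) = 0.1650

0.1650


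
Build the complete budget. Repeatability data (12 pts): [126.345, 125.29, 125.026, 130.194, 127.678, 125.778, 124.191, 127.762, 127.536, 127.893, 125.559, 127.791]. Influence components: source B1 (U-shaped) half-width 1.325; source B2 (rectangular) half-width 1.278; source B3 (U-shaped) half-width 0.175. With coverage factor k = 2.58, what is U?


mean = (126.345 + 125.29 + 125.026 + 130.194 + 127.678 + 125.778 + 124.191 + 127.762 + 127.536 + 127.893 + 125.559 + 127.791) / 12 = 126.7535833
s = sqrt(sum((x - mean)^2)/(n-1)) = 1.6769502
u_A = s / sqrt(n) = 1.6769502 / sqrt(12) = 0.48409382
u_B1 = 1.325 / sqrt(2) = 0.93691649
u_B2 = 1.278 / sqrt(3) = 0.73785364
u_B3 = 0.175 / sqrt(2) = 0.12374369
uc = sqrt(0.48409382^2 + 0.93691649^2 + 0.73785364^2 + 0.12374369^2) = 1.2930197
U = k * uc = 2.58 * 1.2930197
U = 3.3360

3.3360


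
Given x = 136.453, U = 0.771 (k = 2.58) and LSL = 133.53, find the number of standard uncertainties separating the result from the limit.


u = U / k = 0.771 / 2.58 = 0.29883721
margin = |LSL - x| = |133.53 - 136.453| = 2.923
z = margin / u = 2.923 / 0.29883721
z = 9.7812

9.7812


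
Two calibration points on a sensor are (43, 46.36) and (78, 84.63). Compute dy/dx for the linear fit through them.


slope = (y2 - y1) / (x2 - x1)
= (84.63 - 46.36) / (78 - 43)
= 38.2700 / 35
= 1.0934

1.0934


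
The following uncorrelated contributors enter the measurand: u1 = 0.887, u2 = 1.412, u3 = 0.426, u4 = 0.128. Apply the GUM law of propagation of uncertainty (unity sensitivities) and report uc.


uc = sqrt(0.887^2 + 1.412^2 + 0.426^2 + 0.128^2)
uc = sqrt(2.978373)
uc = 1.7258

1.7258


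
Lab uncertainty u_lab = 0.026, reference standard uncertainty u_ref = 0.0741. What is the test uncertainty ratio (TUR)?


TUR = u_lab / u_ref
= 0.026 / 0.0741
= 0.3509

0.3509


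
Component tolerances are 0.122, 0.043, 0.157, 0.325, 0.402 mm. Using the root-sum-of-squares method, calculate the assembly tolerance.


RSS = sqrt(0.122^2 + 0.043^2 + 0.157^2 + 0.325^2 + 0.402^2)
= sqrt(0.308611)
= 0.5555

0.5555


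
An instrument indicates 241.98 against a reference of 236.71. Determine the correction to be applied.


Correction = standard - reading
= 236.71 - 241.98
= -5.2700

-5.2700


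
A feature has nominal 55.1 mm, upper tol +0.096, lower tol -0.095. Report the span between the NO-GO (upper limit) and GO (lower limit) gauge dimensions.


GO = nominal - lower_tol (smallest hole = maximum material condition)
GO = 55.1 - 0.095 = 55.005
NO-GO = nominal + upper_tol (largest hole = least material condition)
NO-GO = 55.1 + 0.096 = 55.196
spread = NO-GO - GO = 55.196 - 55.005 = 0.1910

0.1910


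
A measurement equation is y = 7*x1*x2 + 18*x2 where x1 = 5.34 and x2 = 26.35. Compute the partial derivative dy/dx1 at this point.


y = 7*x1*x2 + 18*x2
dy/dx1 = 7*x2
Evaluate at x2 = 26.35: c1 = 7 * 26.35
c1 = 184.4500

184.4500


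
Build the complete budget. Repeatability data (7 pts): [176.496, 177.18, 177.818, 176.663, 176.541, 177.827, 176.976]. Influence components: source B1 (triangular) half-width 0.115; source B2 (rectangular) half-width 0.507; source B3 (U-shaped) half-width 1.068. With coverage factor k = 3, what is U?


mean = (176.496 + 177.18 + 177.818 + 176.663 + 176.541 + 177.827 + 176.976) / 7 = 177.0715714
s = sqrt(sum((x - mean)^2)/(n-1)) = 0.56692706
u_A = s / sqrt(n) = 0.56692706 / sqrt(7) = 0.21427829
u_B1 = 0.115 / sqrt(6) = 0.046948553
u_B2 = 0.507 / sqrt(3) = 0.29271659
u_B3 = 1.068 / sqrt(2) = 0.75519004
uc = sqrt(0.21427829^2 + 0.046948553^2 + 0.29271659^2 + 0.75519004^2) = 0.83911522
U = k * uc = 3 * 0.83911522
U = 2.5173

2.5173


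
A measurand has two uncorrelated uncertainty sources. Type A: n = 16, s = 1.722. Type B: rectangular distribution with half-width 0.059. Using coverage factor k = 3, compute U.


u_A = s / sqrt(n) = 1.722 / sqrt(16) = 0.4305
u_B = half_width / sqrt(3) = 0.059 / sqrt(3) = 0.034063666
uc = sqrt(u_A^2 + u_B^2) = sqrt(0.4305^2 + 0.034063666^2) = 0.43184555
U = k * uc = 3 * 0.43184555
U = 1.2955

1.2955


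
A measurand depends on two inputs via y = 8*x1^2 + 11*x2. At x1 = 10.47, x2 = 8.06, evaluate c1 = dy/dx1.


y = 8*x1^2 + 11*x2
dy/dx1 = 2*8*x1
Evaluate at x1 = 10.47: c1 = 16 * 10.47
c1 = 167.5200

167.5200


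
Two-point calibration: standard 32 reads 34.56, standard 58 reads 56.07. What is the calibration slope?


slope = (y2 - y1) / (x2 - x1)
= (56.07 - 34.56) / (58 - 32)
= 21.5100 / 26
= 0.8273

0.8273


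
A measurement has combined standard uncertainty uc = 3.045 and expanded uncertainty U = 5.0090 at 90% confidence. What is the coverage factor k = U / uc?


k = U / uc
k = 5.0090 / 3.045
k = 1.645

1.645


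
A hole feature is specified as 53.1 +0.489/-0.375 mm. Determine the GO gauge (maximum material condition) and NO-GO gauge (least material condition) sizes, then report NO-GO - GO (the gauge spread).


GO = nominal - lower_tol (smallest hole = maximum material condition)
GO = 53.1 - 0.375 = 52.725
NO-GO = nominal + upper_tol (largest hole = least material condition)
NO-GO = 53.1 + 0.489 = 53.589
spread = NO-GO - GO = 53.589 - 52.725 = 0.8640

0.8640


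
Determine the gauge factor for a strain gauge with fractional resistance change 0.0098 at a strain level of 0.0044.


GF = (dR/R) / epsilon
= 0.0098 / 0.0044
= 2.2273

2.2273


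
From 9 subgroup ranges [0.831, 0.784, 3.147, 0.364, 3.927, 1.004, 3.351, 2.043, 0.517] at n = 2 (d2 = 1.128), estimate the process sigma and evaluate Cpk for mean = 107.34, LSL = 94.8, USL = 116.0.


R_bar = (0.831 + 0.784 + 3.147 + 0.364 + 3.927 + 1.004 + 3.351 + 2.043 + 0.517) / 9 = 1.7742222
sigma = R_bar / d2 = 1.7742222 / 1.128 = 1.572892
Cp = (USL - LSL)/(6*sigma) = (116.0 - 94.8)/(6*1.572892) = 2.2464
Cpu = (116.0 - 107.34)/(3*1.572892) = 1.8353
Cpl = (107.34 - 94.8)/(3*1.572892) = 2.6575
Cpk = min(Cpu, Cpl) = 1.8353

1.8353


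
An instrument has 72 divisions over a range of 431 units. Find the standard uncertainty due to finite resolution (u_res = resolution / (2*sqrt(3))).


resolution = range / divisions
resolution = 431 / 72 = 5.9861111
u_res = resolution / (2*sqrt(3))
u_res = 5.9861111 / 3.4641016
u_res = 1.7280

1.7280


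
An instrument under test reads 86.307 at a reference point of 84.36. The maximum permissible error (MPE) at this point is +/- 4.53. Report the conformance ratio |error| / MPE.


e = indication - reference = 86.307 - 84.36 = 1.9470
|e| = 1.9470
ratio = |e| / MPE = 1.9470 / 4.53
ratio = 0.4298

0.4298


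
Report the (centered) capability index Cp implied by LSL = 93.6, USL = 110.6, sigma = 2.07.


Cp = (USL - LSL) / (6 * sigma)
= (110.6 - 93.6) / (6 * 2.07)
= 17.0000 / 12.4200
= 1.3688

1.3688


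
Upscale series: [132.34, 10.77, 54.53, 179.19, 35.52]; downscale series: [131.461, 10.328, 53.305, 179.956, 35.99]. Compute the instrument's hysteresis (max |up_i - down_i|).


|132.34 - 131.461| = 0.8790
|10.77 - 10.328| = 0.4420
|54.53 - 53.305| = 1.2250
|179.19 - 179.956| = 0.7660
|35.52 - 35.99| = 0.4700
hysteresis = max(diffs) = 1.2250

1.2250


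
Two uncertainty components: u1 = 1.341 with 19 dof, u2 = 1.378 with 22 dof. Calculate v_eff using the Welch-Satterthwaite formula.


uc = sqrt(u1^2 + u2^2) = sqrt(1.341^2 + 1.378^2) = 1.9228013
v_eff = uc^4 / (u1^4/v1 + u2^4/v2)
= 1.9228013^4 / (1.341^4/19 + 1.378^4/22)
= 13.669028 / 0.33409897
v_eff = 40.9131

40.9131


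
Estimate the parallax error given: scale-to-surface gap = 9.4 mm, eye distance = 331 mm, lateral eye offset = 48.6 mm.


error = h * offset / d
= 9.4 * 48.6 / 331
= 1.3802

1.3802


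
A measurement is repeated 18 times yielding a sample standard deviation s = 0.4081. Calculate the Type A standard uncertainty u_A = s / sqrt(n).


u_A = s / sqrt(n)
u_A = 0.4081 / sqrt(18)
u_A = 0.4081 / 4.2426407
u_A = 0.0962

0.0962


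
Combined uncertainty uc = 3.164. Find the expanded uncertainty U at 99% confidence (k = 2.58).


U = k * uc
U = 2.58 * 3.164
U = 8.1631

8.1631


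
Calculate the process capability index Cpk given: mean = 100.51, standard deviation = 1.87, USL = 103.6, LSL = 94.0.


Cpu = (USL - mean) / (3*sigma) = (103.6 - 100.51) / (3*1.87) = 0.5508
Cpl = (mean - LSL) / (3*sigma) = (100.51 - 94.0) / (3*1.87) = 1.1604
Cpk = min(Cpu, Cpl) = 0.5508

0.5508


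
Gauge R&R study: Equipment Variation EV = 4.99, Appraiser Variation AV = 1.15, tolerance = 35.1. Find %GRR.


GRR = sqrt(EV^2 + AV^2) = sqrt(4.99^2 + 1.15^2) = 5.1208007
%GRR = GRR / tol * 100 = 5.1208007 / 35.1 * 100
%GRR = 14.5892

14.5892


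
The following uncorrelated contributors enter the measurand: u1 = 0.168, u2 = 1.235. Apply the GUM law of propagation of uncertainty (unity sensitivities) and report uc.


uc = sqrt(0.168^2 + 1.235^2)
uc = sqrt(1.553449)
uc = 1.2464

1.2464


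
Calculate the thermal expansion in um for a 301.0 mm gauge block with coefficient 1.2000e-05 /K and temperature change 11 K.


dL = L * alpha * dT
= 301.0 * 1.2000e-05 * 11
= 0.0397320 mm
dL_um = 0.0397320 * 1000 = 39.7320 um

39.7320


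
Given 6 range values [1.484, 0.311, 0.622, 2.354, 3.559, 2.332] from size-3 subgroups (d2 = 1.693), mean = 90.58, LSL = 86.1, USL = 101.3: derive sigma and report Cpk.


R_bar = (1.484 + 0.311 + 0.622 + 2.354 + 3.559 + 2.332) / 6 = 1.777
sigma = R_bar / d2 = 1.777 / 1.693 = 1.0496161
Cp = (USL - LSL)/(6*sigma) = (101.3 - 86.1)/(6*1.0496161) = 2.4136
Cpu = (101.3 - 90.58)/(3*1.0496161) = 3.4044
Cpl = (90.58 - 86.1)/(3*1.0496161) = 1.4227
Cpk = min(Cpu, Cpl) = 1.4227

1.4227


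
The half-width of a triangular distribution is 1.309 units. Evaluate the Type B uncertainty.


u_B = half_width / sqrt(6)
u_B = 1.309 / 2.4494897
u_B = 0.5344

0.5344


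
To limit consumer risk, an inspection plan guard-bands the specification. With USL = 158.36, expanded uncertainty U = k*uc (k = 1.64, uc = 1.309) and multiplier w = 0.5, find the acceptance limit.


U = k * uc = 1.64 * 1.309 = 2.14676
guard band g = w * U = 0.5 * 2.14676 = 1.07338
AL = USL - g = 158.36 - 1.07338
AL = 157.2866

157.2866


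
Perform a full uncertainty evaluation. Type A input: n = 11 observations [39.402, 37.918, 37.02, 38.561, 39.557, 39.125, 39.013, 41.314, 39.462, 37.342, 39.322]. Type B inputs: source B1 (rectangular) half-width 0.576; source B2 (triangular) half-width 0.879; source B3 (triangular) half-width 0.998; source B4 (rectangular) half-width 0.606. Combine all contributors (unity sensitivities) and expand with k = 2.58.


mean = (39.402 + 37.918 + 37.02 + 38.561 + 39.557 + 39.125 + 39.013 + 41.314 + 39.462 + 37.342 + 39.322) / 11 = 38.91236364
s = sqrt(sum((x - mean)^2)/(n-1)) = 1.1877583
u_A = s / sqrt(n) = 1.1877583 / sqrt(11) = 0.3581226
u_B1 = 0.576 / sqrt(3) = 0.33255376
u_B2 = 0.879 / sqrt(6) = 0.35885025
u_B3 = 0.998 / sqrt(6) = 0.40743179
u_B4 = 0.606 / sqrt(3) = 0.34987426
uc = sqrt(0.3581226^2 + 0.33255376^2 + 0.35885025^2 + 0.40743179^2 + 0.34987426^2) = 0.80995677
U = k * uc = 2.58 * 0.80995677
U = 2.0897

2.0897


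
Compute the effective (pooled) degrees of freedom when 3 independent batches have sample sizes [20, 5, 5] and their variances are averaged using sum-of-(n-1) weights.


nu = sum_i (n_i - 1)
nu = ((20 - 1) + (5 - 1) + (5 - 1))
nu = 19 + 4 + 4
nu = 27

27


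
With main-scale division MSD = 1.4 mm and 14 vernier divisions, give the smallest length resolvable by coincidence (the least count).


LC = MSD / n_div
= 1.4 / 14
= 0.1000

0.1000


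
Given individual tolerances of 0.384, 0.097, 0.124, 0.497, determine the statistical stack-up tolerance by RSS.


RSS = sqrt(0.384^2 + 0.097^2 + 0.124^2 + 0.497^2)
= sqrt(0.41925)
= 0.6475

0.6475


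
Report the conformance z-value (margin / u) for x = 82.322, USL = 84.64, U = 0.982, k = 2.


u = U / k = 0.982 / 2 = 0.491
margin = |USL - x| = |84.64 - 82.322| = 2.318
z = margin / u = 2.318 / 0.491
z = 4.7210

4.7210


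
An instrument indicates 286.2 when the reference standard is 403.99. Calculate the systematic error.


Systematic error = measured - true
= 286.2 - 403.99
= -117.7900

-117.7900


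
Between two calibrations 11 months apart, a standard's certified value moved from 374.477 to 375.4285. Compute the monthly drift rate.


rate = (v2 - v1) / months
= (375.4285 - 374.477) / 11
= 0.9515 / 11
= 0.0865

0.0865


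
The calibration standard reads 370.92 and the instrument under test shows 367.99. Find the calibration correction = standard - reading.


Correction = standard - reading
= 370.92 - 367.99
= 2.9300

2.9300


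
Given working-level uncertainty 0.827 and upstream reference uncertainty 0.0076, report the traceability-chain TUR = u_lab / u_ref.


TUR = u_lab / u_ref
= 0.827 / 0.0076
= 108.8158

108.8158


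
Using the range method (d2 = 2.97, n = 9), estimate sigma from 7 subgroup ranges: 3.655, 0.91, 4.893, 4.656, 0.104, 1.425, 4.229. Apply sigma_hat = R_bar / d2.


R_bar = (3.655 + 0.91 + 4.893 + 4.656 + 0.104 + 1.425 + 4.229) / 7
R_bar = 19.872 / 7 = 2.8388571
sigma_hat = R_bar / d2 = 2.8388571 / 2.97 = 0.9558

0.9558


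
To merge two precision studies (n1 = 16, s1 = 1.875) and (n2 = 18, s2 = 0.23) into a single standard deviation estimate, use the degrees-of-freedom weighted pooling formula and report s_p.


s_p = sqrt(((n1-1)*s1^2 + (n2-1)*s2^2) / (n1+n2-2))
numerator = (16-1)*1.875^2 + (18-1)*0.23^2 = 52.734375 + 0.8993 = 53.633675
denominator = 16 + 18 - 2 = 32
s_p^2 = 53.633675 / 32 = 1.6760523
s_p = sqrt(1.6760523) = 1.2946

1.2946


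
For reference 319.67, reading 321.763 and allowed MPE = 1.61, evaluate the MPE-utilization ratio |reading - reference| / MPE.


e = indication - reference = 321.763 - 319.67 = 2.0930
|e| = 2.0930
ratio = |e| / MPE = 2.0930 / 1.61
ratio = 1.3000

1.3000


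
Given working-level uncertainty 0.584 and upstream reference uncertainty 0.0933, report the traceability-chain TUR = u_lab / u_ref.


TUR = u_lab / u_ref
= 0.584 / 0.0933
= 6.2594

6.2594


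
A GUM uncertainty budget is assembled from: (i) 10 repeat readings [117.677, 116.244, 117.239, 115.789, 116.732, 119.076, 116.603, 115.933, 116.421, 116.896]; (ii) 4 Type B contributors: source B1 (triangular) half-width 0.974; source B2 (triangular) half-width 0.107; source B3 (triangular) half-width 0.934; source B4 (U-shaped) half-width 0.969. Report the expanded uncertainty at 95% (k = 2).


mean = (117.677 + 116.244 + 117.239 + 115.789 + 116.732 + 119.076 + 116.603 + 115.933 + 116.421 + 116.896) / 10 = 116.861
s = sqrt(sum((x - mean)^2)/(n-1)) = 0.96517425
u_A = s / sqrt(n) = 0.96517425 / sqrt(10) = 0.3052149
u_B1 = 0.974 / sqrt(6) = 0.39763383
u_B2 = 0.107 / sqrt(6) = 0.043682567
u_B3 = 0.934 / sqrt(6) = 0.3813039
u_B4 = 0.969 / sqrt(2) = 0.68518647
uc = sqrt(0.3052149^2 + 0.39763383^2 + 0.043682567^2 + 0.3813039^2 + 0.68518647^2) = 0.93169208
U = k * uc = 2 * 0.93169208
U = 1.8634

1.8634


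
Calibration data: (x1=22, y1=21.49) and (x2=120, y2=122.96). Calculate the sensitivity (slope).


slope = (y2 - y1) / (x2 - x1)
= (122.96 - 21.49) / (120 - 22)
= 101.4700 / 98
= 1.0354

1.0354


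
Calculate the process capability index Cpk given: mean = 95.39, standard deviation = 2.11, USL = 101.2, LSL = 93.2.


Cpu = (USL - mean) / (3*sigma) = (101.2 - 95.39) / (3*2.11) = 0.9179
Cpl = (mean - LSL) / (3*sigma) = (95.39 - 93.2) / (3*2.11) = 0.3460
Cpk = min(Cpu, Cpl) = 0.3460

0.3460


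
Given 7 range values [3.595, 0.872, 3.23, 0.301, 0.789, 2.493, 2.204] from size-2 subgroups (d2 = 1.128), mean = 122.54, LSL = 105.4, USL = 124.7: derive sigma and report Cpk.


R_bar = (3.595 + 0.872 + 3.23 + 0.301 + 0.789 + 2.493 + 2.204) / 7 = 1.9262857
sigma = R_bar / d2 = 1.9262857 / 1.128 = 1.7077001
Cp = (USL - LSL)/(6*sigma) = (124.7 - 105.4)/(6*1.7077001) = 1.8836
Cpu = (124.7 - 122.54)/(3*1.7077001) = 0.4216
Cpl = (122.54 - 105.4)/(3*1.7077001) = 3.3456
Cpk = min(Cpu, Cpl) = 0.4216

0.4216


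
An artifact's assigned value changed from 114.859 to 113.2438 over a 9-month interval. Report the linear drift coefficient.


rate = (v2 - v1) / months
= (113.2438 - 114.859) / 9
= -1.6152 / 9
= -0.1795

-0.1795


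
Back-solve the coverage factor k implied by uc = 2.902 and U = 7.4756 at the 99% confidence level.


k = U / uc
k = 7.4756 / 2.902
k = 2.576

2.576


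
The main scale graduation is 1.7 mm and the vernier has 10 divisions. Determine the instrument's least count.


LC = MSD / n_div
= 1.7 / 10
= 0.1700

0.1700


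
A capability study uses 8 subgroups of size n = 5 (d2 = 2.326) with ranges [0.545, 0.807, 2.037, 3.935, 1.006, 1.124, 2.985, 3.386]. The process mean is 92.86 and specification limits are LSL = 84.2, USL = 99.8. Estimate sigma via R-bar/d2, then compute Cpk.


R_bar = (0.545 + 0.807 + 2.037 + 3.935 + 1.006 + 1.124 + 2.985 + 3.386) / 8 = 1.978125
sigma = R_bar / d2 = 1.978125 / 2.326 = 0.85044067
Cp = (USL - LSL)/(6*sigma) = (99.8 - 84.2)/(6*0.85044067) = 3.0572
Cpu = (99.8 - 92.86)/(3*0.85044067) = 2.7202
Cpl = (92.86 - 84.2)/(3*0.85044067) = 3.3943
Cpk = min(Cpu, Cpl) = 2.7202

2.7202


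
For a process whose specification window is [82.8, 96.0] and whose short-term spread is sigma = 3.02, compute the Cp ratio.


Cp = (USL - LSL) / (6 * sigma)
= (96.0 - 82.8) / (6 * 3.02)
= 13.2000 / 18.1200
= 0.7285

0.7285


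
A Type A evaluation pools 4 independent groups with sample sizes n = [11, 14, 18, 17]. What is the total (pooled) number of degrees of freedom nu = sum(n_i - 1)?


nu = sum_i (n_i - 1)
nu = ((11 - 1) + (14 - 1) + (18 - 1) + (17 - 1))
nu = 10 + 13 + 17 + 16
nu = 56

56


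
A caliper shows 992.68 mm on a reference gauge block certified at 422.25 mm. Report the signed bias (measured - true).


Systematic error = measured - true
= 992.68 - 422.25
= 570.4300

570.4300


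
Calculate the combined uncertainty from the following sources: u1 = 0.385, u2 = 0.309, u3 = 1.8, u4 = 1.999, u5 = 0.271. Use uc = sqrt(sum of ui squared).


uc = sqrt(0.385^2 + 0.309^2 + 1.8^2 + 1.999^2 + 0.271^2)
uc = sqrt(7.553148)
uc = 2.7483

2.7483


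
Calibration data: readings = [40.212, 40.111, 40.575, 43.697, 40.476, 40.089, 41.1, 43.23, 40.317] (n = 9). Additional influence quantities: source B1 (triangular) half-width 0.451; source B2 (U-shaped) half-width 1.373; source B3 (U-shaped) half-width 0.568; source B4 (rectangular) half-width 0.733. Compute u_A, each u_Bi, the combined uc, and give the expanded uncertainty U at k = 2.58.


mean = (40.212 + 40.111 + 40.575 + 43.697 + 40.476 + 40.089 + 41.1 + 43.23 + 40.317) / 9 = 41.08966667
s = sqrt(sum((x - mean)^2)/(n-1)) = 1.3850643
u_A = s / sqrt(n) = 1.3850643 / sqrt(9) = 0.4616881
u_B1 = 0.451 / sqrt(6) = 0.18411998
u_B2 = 1.373 / sqrt(2) = 0.97085761
u_B3 = 0.568 / sqrt(2) = 0.40163665
u_B4 = 0.733 / sqrt(3) = 0.42319775
uc = sqrt(0.4616881^2 + 0.18411998^2 + 0.97085761^2 + 0.40163665^2 + 0.42319775^2) = 1.2369434
U = k * uc = 2.58 * 1.2369434
U = 3.1913

3.1913


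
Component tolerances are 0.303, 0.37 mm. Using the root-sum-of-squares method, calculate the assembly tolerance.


RSS = sqrt(0.303^2 + 0.37^2)
= sqrt(0.228709)
= 0.4782

0.4782


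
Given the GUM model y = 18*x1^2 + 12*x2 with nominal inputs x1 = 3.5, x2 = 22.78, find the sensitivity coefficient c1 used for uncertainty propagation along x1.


y = 18*x1^2 + 12*x2
dy/dx1 = 2*18*x1
Evaluate at x1 = 3.5: c1 = 36 * 3.5
c1 = 126.0000

126.0000


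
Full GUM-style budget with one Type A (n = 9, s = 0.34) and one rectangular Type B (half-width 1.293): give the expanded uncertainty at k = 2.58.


u_A = s / sqrt(n) = 0.34 / sqrt(9) = 0.11333333
u_B = half_width / sqrt(3) = 1.293 / sqrt(3) = 0.7465139
uc = sqrt(u_A^2 + u_B^2) = sqrt(0.11333333^2 + 0.7465139^2) = 0.75506784
U = k * uc = 2.58 * 0.75506784
U = 1.9481

1.9481


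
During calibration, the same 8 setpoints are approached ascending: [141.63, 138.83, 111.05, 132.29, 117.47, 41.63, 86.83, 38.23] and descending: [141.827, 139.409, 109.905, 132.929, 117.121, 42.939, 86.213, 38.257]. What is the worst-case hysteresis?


|141.63 - 141.827| = 0.1970
|138.83 - 139.409| = 0.5790
|111.05 - 109.905| = 1.1450
|132.29 - 132.929| = 0.6390
|117.47 - 117.121| = 0.3490
|41.63 - 42.939| = 1.3090
|86.83 - 86.213| = 0.6170
|38.23 - 38.257| = 0.0270
hysteresis = max(diffs) = 1.3090

1.3090


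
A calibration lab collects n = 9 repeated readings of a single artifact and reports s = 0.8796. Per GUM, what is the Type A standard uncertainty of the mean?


u_A = s / sqrt(n)
u_A = 0.8796 / sqrt(9)
u_A = 0.8796 / 3
u_A = 0.2932

0.2932


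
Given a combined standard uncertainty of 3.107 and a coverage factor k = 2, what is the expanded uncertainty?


U = k * uc
U = 2 * 3.107
U = 6.2140

6.2140


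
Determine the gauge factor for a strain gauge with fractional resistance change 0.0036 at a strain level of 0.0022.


GF = (dR/R) / epsilon
= 0.0036 / 0.0022
= 1.6364

1.6364


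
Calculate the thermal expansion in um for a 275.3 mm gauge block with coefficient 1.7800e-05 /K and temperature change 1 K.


dL = L * alpha * dT
= 275.3 * 1.7800e-05 * 1
= 0.0049003 mm
dL_um = 0.0049003 * 1000 = 4.9003 um

4.9003


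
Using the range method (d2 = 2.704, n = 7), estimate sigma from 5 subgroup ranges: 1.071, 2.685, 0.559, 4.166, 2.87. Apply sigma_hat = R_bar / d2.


R_bar = (1.071 + 2.685 + 0.559 + 4.166 + 2.87) / 5
R_bar = 11.351 / 5 = 2.2702
sigma_hat = R_bar / d2 = 2.2702 / 2.704 = 0.8396

0.8396


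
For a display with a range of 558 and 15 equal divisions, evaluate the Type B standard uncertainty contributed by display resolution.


resolution = range / divisions
resolution = 558 / 15 = 37.2
u_res = resolution / (2*sqrt(3))
u_res = 37.2 / 3.4641016
u_res = 10.7387

10.7387


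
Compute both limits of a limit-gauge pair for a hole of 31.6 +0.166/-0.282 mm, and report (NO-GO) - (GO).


GO = nominal - lower_tol (smallest hole = maximum material condition)
GO = 31.6 - 0.282 = 31.318
NO-GO = nominal + upper_tol (largest hole = least material condition)
NO-GO = 31.6 + 0.166 = 31.766
spread = NO-GO - GO = 31.766 - 31.318 = 0.4480

0.4480


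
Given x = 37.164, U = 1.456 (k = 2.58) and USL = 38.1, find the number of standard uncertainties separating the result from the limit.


u = U / k = 1.456 / 2.58 = 0.56434109
margin = |USL - x| = |38.1 - 37.164| = 0.936
z = margin / u = 0.936 / 0.56434109
z = 1.6586

1.6586


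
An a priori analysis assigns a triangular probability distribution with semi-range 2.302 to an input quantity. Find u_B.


u_B = half_width / sqrt(6)
u_B = 2.302 / 2.4494897
u_B = 0.9398

0.9398


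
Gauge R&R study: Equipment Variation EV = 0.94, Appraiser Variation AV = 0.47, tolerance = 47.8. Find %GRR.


GRR = sqrt(EV^2 + AV^2) = sqrt(0.94^2 + 0.47^2) = 1.0509519
%GRR = GRR / tol * 100 = 1.0509519 / 47.8 * 100
%GRR = 2.1986

2.1986


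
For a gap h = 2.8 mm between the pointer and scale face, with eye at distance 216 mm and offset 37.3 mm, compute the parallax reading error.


error = h * offset / d
= 2.8 * 37.3 / 216
= 0.4835

0.4835


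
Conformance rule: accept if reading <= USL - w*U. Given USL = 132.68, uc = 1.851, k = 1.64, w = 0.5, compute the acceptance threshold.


U = k * uc = 1.64 * 1.851 = 3.03564
guard band g = w * U = 0.5 * 3.03564 = 1.51782
AL = USL - g = 132.68 - 1.51782
AL = 131.1622

131.1622


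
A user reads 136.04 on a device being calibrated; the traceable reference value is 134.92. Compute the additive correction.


Correction = standard - reading
= 134.92 - 136.04
= -1.1200

-1.1200


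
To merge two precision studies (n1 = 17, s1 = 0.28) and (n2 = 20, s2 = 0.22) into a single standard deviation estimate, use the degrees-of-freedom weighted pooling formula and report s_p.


s_p = sqrt(((n1-1)*s1^2 + (n2-1)*s2^2) / (n1+n2-2))
numerator = (17-1)*0.28^2 + (20-1)*0.22^2 = 1.2544 + 0.9196 = 2.174
denominator = 17 + 20 - 2 = 35
s_p^2 = 2.174 / 35 = 0.062114286
s_p = sqrt(0.062114286) = 0.2492

0.2492


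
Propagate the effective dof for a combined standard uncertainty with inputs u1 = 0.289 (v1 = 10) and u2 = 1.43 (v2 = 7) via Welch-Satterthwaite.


uc = sqrt(u1^2 + u2^2) = sqrt(0.289^2 + 1.43^2) = 1.4589109
v_eff = uc^4 / (u1^4/v1 + u2^4/v2)
= 1.4589109^4 / (0.289^4/10 + 1.43^4/7)
= 4.530176 / 0.59807129
v_eff = 7.5746

7.5746


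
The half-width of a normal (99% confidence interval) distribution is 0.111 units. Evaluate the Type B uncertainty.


u_B = half_width / 2.576
u_B = 0.111 / 2.576
u_B = 0.0431

0.0431


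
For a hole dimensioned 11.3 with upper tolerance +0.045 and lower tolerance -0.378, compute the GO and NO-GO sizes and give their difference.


GO = nominal - lower_tol (smallest hole = maximum material condition)
GO = 11.3 - 0.378 = 10.922
NO-GO = nominal + upper_tol (largest hole = least material condition)
NO-GO = 11.3 + 0.045 = 11.345
spread = NO-GO - GO = 11.345 - 10.922 = 0.4230

0.4230


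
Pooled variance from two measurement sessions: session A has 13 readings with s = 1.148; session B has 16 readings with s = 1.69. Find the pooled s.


s_p = sqrt(((n1-1)*s1^2 + (n2-1)*s2^2) / (n1+n2-2))
numerator = (13-1)*1.148^2 + (16-1)*1.69^2 = 15.814848 + 42.8415 = 58.656348
denominator = 13 + 16 - 2 = 27
s_p^2 = 58.656348 / 27 = 2.1724573
s_p = sqrt(2.1724573) = 1.4739

1.4739


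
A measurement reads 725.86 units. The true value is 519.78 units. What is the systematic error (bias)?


Systematic error = measured - true
= 725.86 - 519.78
= 206.0800

206.0800


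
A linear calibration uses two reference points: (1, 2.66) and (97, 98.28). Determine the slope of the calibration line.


slope = (y2 - y1) / (x2 - x1)
= (98.28 - 2.66) / (97 - 1)
= 95.6200 / 96
= 0.9960

0.9960


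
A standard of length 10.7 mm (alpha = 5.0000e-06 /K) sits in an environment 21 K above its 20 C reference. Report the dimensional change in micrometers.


dL = L * alpha * dT
= 10.7 * 5.0000e-06 * 21
= 0.0011235 mm
dL_um = 0.0011235 * 1000 = 1.1235 um

1.1235


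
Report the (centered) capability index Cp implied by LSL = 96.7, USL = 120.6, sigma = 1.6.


Cp = (USL - LSL) / (6 * sigma)
= (120.6 - 96.7) / (6 * 1.6)
= 23.9000 / 9.6000
= 2.4896

2.4896


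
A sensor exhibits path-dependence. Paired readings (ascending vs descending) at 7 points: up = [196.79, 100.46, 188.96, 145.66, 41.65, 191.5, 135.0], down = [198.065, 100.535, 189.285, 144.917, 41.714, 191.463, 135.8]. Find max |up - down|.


|196.79 - 198.065| = 1.2750
|100.46 - 100.535| = 0.0750
|188.96 - 189.285| = 0.3250
|145.66 - 144.917| = 0.7430
|41.65 - 41.714| = 0.0640
|191.5 - 191.463| = 0.0370
|135.0 - 135.8| = 0.8000
hysteresis = max(diffs) = 1.2750

1.2750


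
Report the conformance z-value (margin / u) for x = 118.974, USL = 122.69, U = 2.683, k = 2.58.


u = U / k = 2.683 / 2.58 = 1.0399225
margin = |USL - x| = |122.69 - 118.974| = 3.716
z = margin / u = 3.716 / 1.0399225
z = 3.5733

3.5733


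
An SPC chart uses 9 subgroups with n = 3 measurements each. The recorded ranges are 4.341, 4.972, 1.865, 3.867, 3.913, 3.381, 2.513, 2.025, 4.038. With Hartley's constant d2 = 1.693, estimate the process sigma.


R_bar = (4.341 + 4.972 + 1.865 + 3.867 + 3.913 + 3.381 + 2.513 + 2.025 + 4.038) / 9
R_bar = 30.915 / 9 = 3.435
sigma_hat = R_bar / d2 = 3.435 / 1.693 = 2.0289

2.0289


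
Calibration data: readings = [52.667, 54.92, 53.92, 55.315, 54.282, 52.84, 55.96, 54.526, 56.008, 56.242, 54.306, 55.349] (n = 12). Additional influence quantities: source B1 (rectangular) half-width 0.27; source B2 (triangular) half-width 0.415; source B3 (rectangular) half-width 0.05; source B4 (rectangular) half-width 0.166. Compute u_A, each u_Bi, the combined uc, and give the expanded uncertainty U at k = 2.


mean = (52.667 + 54.92 + 53.92 + 55.315 + 54.282 + 52.84 + 55.96 + 54.526 + 56.008 + 56.242 + 54.306 + 55.349) / 12 = 54.69458333
s = sqrt(sum((x - mean)^2)/(n-1)) = 1.1710534
u_A = s / sqrt(n) = 1.1710534 / sqrt(12) = 0.338054
u_B1 = 0.27 / sqrt(3) = 0.15588457
u_B2 = 0.415 / sqrt(6) = 0.16942304
u_B3 = 0.05 / sqrt(3) = 0.028867513
u_B4 = 0.166 / sqrt(3) = 0.095840145
uc = sqrt(0.338054^2 + 0.15588457^2 + 0.16942304^2 + 0.028867513^2 + 0.095840145^2) = 0.42107403
U = k * uc = 2 * 0.42107403
U = 0.8421

0.8421


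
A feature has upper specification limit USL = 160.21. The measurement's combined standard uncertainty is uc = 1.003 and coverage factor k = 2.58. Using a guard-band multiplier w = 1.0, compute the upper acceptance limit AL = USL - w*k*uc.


U = k * uc = 2.58 * 1.003 = 2.58774
guard band g = w * U = 1.0 * 2.58774 = 2.58774
AL = USL - g = 160.21 - 2.58774
AL = 157.6223

157.6223


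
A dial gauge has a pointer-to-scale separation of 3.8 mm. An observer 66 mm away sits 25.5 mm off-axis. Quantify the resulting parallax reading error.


error = h * offset / d
= 3.8 * 25.5 / 66
= 1.4682

1.4682


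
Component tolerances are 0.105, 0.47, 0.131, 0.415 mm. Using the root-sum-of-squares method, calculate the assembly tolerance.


RSS = sqrt(0.105^2 + 0.47^2 + 0.131^2 + 0.415^2)
= sqrt(0.421311)
= 0.6491

0.6491


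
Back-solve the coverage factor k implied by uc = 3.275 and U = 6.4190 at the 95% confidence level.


k = U / uc
k = 6.4190 / 3.275
k = 1.96

1.96


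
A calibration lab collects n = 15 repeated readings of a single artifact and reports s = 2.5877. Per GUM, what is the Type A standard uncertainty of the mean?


u_A = s / sqrt(n)
u_A = 2.5877 / sqrt(15)
u_A = 2.5877 / 3.8729833
u_A = 0.6681

0.6681


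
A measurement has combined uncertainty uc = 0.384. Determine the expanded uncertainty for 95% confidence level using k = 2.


U = k * uc
U = 2 * 0.384
U = 0.7680

0.7680


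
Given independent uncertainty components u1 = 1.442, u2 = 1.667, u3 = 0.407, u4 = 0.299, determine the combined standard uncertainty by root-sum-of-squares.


uc = sqrt(1.442^2 + 1.667^2 + 0.407^2 + 0.299^2)
uc = sqrt(5.113303)
uc = 2.2613

2.2613


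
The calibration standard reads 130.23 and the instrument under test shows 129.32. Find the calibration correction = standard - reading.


Correction = standard - reading
= 130.23 - 129.32
= 0.9100

0.9100
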